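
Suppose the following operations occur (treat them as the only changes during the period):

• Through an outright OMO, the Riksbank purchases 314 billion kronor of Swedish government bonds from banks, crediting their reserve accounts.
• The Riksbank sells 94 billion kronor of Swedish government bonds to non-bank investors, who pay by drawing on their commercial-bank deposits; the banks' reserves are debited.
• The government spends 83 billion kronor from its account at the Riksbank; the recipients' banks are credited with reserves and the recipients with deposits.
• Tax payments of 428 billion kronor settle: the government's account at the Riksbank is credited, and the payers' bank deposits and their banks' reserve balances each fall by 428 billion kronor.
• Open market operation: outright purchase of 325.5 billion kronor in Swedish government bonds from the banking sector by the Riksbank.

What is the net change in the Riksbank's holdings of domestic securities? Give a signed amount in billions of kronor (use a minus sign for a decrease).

+545.5 billion

OMO purchase (from banks) 314 billion kronor: securities added to the Riksbank's portfolio → +314B.
Asset sale (to non-banks) 94 billion kronor: securities removed from the Riksbank's portfolio → −94B.
Government spending 83 billion kronor: the Riksbank's securities portfolio is untouched → 0.
Government account inflow 428 billion kronor: the Riksbank's securities portfolio is untouched → 0.
OMO purchase (from banks) 325.5 billion kronor: securities added to the Riksbank's portfolio → +325.5B.
Net: 314 − 94 + 0 + 0 + 325.5 = +545.5 billion.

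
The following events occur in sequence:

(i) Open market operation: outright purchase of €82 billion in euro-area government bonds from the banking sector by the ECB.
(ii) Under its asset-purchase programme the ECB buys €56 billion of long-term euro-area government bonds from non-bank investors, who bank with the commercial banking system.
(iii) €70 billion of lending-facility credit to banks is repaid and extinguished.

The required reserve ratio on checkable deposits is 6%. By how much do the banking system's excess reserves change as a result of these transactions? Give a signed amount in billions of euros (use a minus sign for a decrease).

+€64.64 billion

OMO purchase (from banks) €82 billion: reserves +€82B, deposits 0.
Asset purchase (from non-banks) €56 billion: reserves +€56B, deposits +€56B.
Discount-window repayment €70 billion: reserves −€70B, deposits 0.
Totals: Δreserves = +€68B, Δdeposits = +€56B.
Δrequired reserves = 6% × +€56B = +€3.36B.
Δexcess reserves = Δreserves − Δrequired = +€68B − (+€3.36B) = +€64.64 billion.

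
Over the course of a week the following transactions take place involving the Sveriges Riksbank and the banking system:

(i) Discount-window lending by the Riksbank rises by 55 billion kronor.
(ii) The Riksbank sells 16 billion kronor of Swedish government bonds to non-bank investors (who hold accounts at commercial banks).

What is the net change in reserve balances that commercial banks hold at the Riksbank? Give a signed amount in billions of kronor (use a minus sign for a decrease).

Discount-window loan 55 billion kronor: the loan is credited to the bank's reserve account → +55B.
Asset sale (to non-banks) 16 billion kronor: the non-bank buyers' banks settle from reserves → −16B.
Net: 55 − 16 = +39 billion.

+39 billion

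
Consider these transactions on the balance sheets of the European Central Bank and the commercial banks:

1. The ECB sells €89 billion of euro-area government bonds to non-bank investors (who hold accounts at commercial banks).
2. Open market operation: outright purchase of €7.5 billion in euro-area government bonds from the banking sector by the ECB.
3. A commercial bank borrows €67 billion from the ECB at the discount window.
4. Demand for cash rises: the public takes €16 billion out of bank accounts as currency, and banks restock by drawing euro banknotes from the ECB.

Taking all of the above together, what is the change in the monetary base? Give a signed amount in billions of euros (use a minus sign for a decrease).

ECB balance sheet:
  Assets:      Securities −€81.5B, Loans to banks +€67B
  Liabilities: Bank reserves −€30.5B, Currency in circulation +€16B
Monetary base = currency + reserves: +€16B + (−€30.5B) = -€14.5 billion.

-€14.5 billion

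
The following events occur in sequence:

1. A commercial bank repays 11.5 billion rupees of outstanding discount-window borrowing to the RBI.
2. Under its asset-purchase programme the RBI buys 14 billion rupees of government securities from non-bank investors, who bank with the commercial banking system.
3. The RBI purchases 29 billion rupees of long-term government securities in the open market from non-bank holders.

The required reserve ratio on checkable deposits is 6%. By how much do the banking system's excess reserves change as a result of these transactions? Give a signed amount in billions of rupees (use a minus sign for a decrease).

+28.92 billion

Discount-window repayment 11.5 billion rupees: reserves −11.5B, deposits 0.
Asset purchase (from non-banks) 14 billion rupees: reserves +14B, deposits +14B.
Asset purchase (from non-banks) 29 billion rupees: reserves +29B, deposits +29B.
Totals: Δreserves = +31.5B, Δdeposits = +43B.
Δrequired reserves = 6% × +43B = +2.58B.
Δexcess reserves = Δreserves − Δrequired = +31.5B − (+2.58B) = +28.92 billion.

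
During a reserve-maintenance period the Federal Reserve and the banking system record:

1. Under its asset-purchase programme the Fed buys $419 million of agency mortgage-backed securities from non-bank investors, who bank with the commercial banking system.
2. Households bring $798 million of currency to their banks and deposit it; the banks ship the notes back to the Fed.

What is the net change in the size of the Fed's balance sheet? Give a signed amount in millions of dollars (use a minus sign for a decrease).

Asset purchase (from non-banks) $419 million: a Fed asset is acquired → +$419M.
Currency deposit $798 million: only the composition of liabilities changes → 0.
Net: 419 + 0 = +$419 million.

+$419 million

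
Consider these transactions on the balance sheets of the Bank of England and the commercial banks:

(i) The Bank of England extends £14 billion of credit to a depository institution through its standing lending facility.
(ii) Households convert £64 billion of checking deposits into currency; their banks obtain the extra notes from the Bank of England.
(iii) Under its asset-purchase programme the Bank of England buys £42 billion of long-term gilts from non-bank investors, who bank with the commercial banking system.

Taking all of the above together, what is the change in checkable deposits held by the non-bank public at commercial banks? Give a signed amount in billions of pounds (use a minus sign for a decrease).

-£22 billion

Discount-window loan £14 billion: the counterparty is a bank, so public deposits are unchanged → 0.
Currency withdrawal £64 billion: non-bank counterparties' bank balances fall → −£64B.
Asset purchase (from non-banks) £42 billion: non-bank counterparties' bank balances rise → +£42B.
Net: 0 − 64 + 42 = -£22 billion.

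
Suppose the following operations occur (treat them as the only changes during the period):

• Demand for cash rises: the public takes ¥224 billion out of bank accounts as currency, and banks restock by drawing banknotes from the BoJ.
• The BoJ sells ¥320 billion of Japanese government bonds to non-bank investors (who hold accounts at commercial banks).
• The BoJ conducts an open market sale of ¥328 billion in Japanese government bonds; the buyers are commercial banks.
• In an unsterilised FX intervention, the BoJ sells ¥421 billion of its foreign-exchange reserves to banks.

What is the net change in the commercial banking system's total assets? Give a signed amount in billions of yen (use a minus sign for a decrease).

-¥544 billion

Currency withdrawal ¥224 billion: bank balance sheets shrink → −¥224B.
Asset sale (to non-banks) ¥320 billion: bank balance sheets shrink → −¥320B.
OMO sale (to banks) ¥328 billion: just an asset swap on bank balance sheets → 0.
FX sale ¥421 billion: just an asset swap on bank balance sheets → 0.
Net: −224 − 320 + 0 + 0 = -¥544 billion.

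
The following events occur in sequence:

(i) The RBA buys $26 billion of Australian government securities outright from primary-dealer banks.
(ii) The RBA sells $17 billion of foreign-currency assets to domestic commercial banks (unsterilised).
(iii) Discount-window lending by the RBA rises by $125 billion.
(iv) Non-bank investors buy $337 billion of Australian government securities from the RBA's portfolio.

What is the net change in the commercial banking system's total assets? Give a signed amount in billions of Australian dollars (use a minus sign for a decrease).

-$212 billion

OMO purchase (from banks) $26 billion: just an asset swap on bank balance sheets → 0.
FX sale $17 billion: just an asset swap on bank balance sheets → 0.
Discount-window loan $125 billion: bank balance sheets expand → +$125B.
Asset sale (to non-banks) $337 billion: bank balance sheets shrink → −$337B.
Net: 0 + 0 + 125 − 337 = -$212 billion.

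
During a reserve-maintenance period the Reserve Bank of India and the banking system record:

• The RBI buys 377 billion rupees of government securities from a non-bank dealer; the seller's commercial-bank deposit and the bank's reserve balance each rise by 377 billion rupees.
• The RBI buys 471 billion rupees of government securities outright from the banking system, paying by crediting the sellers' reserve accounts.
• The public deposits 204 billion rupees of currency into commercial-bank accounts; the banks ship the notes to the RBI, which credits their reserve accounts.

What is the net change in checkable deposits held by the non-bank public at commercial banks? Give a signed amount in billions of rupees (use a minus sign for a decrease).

RBI balance sheet:
  Assets:      Securities +848B
  Liabilities: Bank reserves +1052B, Currency in circulation −204B
Commercial banking system:
  Assets:      Reserves at CB +1052B, Securities −471B
  Liabilities: Checkable deposits +581B
So the change in checkable deposits held by the non-bank public at commercial banks is +581 billion.

+581 billion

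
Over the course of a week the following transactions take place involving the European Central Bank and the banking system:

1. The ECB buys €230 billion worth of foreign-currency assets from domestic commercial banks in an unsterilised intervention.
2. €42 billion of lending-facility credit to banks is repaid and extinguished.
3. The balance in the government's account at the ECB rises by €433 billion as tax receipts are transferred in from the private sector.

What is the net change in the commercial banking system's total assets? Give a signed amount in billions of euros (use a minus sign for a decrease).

ECB balance sheet:
  Assets:      Loans to banks −€42B, Foreign assets +€230B
  Liabilities: Bank reserves −€245B, Government deposits +€433B
Commercial banking system:
  Assets:      Reserves at CB −€245B, Foreign assets −€230B
  Liabilities: Checkable deposits −€433B, Borrowings from CB −€42B
Change in total bank assets = -€475 billion.

-€475 billion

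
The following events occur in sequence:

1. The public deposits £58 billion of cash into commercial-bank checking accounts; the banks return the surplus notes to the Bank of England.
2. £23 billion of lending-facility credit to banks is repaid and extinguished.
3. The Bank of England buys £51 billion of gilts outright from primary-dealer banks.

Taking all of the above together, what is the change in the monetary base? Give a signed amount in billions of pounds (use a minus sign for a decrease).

Currency deposit £58 billion: just a shift between currency and reserves — both are base money → 0.
Discount-window repayment £23 billion: Bank of England balance sheet contracts → −£23B.
OMO purchase (from banks) £51 billion: Bank of England balance sheet expands → +£51B.
Net: 0 − 23 + 51 = +£28 billion.

+£28 billion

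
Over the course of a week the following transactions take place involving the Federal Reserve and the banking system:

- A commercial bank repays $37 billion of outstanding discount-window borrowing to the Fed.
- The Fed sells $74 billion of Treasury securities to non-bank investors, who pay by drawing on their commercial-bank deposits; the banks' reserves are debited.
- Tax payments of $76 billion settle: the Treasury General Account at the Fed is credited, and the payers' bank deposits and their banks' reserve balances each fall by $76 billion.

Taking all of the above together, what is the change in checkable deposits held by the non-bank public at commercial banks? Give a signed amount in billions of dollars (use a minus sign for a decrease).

Discount-window repayment $37 billion: the counterparty is a bank, so public deposits are unchanged → 0.
Asset sale (to non-banks) $74 billion: non-bank counterparties' bank balances fall → −$74B.
Government account inflow $76 billion: non-bank counterparties' bank balances fall → −$76B.
Net: 0 − 74 − 76 = -$150 billion.

-$150 billion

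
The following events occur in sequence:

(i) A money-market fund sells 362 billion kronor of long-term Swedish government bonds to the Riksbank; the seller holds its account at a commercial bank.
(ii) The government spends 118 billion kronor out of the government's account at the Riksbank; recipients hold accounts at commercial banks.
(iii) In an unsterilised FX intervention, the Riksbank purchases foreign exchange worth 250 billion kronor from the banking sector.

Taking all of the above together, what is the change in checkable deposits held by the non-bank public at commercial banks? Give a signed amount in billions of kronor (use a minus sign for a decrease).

Riksbank balance sheet:
  Assets:      Securities +362B, Foreign assets +250B
  Liabilities: Bank reserves +730B, Government deposits −118B
Commercial banking system:
  Assets:      Reserves at CB +730B, Foreign assets −250B
  Liabilities: Checkable deposits +480B
So the change in checkable deposits held by the non-bank public at commercial banks is +480 billion.

+480 billion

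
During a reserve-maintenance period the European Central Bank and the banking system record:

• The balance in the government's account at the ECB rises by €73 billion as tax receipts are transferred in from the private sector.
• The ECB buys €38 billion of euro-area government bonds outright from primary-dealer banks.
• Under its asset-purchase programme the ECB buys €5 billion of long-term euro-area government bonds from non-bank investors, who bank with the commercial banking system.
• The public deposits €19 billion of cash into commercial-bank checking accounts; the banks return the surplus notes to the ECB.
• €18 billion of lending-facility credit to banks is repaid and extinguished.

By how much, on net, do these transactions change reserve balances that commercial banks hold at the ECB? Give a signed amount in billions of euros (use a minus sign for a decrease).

Government account inflow €73 billion: funds move from bank reserves into the government account → −€73B.
OMO purchase (from banks) €38 billion: the ECB pays by crediting reserve accounts → +€38B.
Asset purchase (from non-banks) €5 billion: the ECB pays by crediting reserve accounts → +€5B.
Currency deposit €19 billion: returned notes are swapped for reserve credit → +€19B.
Discount-window repayment €18 billion: repayment is debited from reserves → −€18B.
Net: −73 + 38 + 5 + 19 − 18 = -€29 billion.

-€29 billion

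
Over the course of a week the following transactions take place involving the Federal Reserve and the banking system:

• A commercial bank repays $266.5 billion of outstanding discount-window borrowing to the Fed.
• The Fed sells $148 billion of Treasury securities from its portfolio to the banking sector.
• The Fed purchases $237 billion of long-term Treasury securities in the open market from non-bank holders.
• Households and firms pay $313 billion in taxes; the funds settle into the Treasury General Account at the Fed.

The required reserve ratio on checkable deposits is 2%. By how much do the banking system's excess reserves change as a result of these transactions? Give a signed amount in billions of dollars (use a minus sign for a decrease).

Discount-window repayment $266.5 billion: reserves −$266.5B, deposits 0.
OMO sale (to banks) $148 billion: reserves −$148B, deposits 0.
Asset purchase (from non-banks) $237 billion: reserves +$237B, deposits +$237B.
Government account inflow $313 billion: reserves −$313B, deposits −$313B.
Totals: Δreserves = −$490.5B, Δdeposits = −$76B.
Δrequired reserves = 2% × −$76B = −$1.52B.
Δexcess reserves = Δreserves − Δrequired = −$490.5B − (−$1.52B) = -$488.98 billion.

-$488.98 billion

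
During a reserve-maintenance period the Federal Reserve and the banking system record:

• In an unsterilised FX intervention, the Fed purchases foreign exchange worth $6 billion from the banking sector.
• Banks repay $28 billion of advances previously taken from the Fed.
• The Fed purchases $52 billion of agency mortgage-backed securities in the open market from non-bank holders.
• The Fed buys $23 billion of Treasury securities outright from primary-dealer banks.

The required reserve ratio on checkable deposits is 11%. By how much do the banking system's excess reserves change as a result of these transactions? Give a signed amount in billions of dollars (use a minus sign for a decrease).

+$47.28 billion

FX purchase $6 billion: reserves +$6B, deposits 0.
Discount-window repayment $28 billion: reserves −$28B, deposits 0.
Asset purchase (from non-banks) $52 billion: reserves +$52B, deposits +$52B.
OMO purchase (from banks) $23 billion: reserves +$23B, deposits 0.
Totals: Δreserves = +$53B, Δdeposits = +$52B.
Δrequired reserves = 11% × +$52B = +$5.72B.
Δexcess reserves = Δreserves − Δrequired = +$53B − (+$5.72B) = +$47.28 billion.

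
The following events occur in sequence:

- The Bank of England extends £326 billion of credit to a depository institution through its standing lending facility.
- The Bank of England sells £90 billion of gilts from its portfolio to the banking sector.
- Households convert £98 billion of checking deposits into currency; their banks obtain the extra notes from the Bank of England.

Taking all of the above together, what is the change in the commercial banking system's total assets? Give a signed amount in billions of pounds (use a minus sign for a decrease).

+£228 billion

Bank of England balance sheet:
  Assets:      Securities −£90B, Loans to banks +£326B
  Liabilities: Bank reserves +£138B, Currency in circulation +£98B
Commercial banking system:
  Assets:      Reserves at CB +£138B, Securities +£90B
  Liabilities: Checkable deposits −£98B, Borrowings from CB +£326B
Change in total bank assets = +£228 billion.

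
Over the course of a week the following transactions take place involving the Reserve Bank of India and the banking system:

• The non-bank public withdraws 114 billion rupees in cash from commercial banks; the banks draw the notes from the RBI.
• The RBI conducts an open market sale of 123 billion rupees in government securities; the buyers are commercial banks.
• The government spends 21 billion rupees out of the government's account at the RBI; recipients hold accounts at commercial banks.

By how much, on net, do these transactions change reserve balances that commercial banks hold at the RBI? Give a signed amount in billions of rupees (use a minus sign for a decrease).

-216 billion

Currency withdrawal 114 billion rupees: banks swap reserves for currency → −114B.
OMO sale (to banks) 123 billion rupees: the buying banks pay out of their reserve balances → −123B.
Government spending 21 billion rupees: government payments flow into bank reserve accounts → +21B.
Net: −114 − 123 + 21 = -216 billion.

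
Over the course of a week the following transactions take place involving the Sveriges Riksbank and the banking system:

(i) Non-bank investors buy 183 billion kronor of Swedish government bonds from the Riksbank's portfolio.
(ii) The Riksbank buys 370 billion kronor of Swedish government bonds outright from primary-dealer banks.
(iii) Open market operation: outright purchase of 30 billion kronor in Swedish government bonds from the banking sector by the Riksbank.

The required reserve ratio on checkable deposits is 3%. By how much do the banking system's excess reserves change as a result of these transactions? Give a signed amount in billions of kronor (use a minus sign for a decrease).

Asset sale (to non-banks) 183 billion kronor: reserves −183B, deposits −183B.
OMO purchase (from banks) 370 billion kronor: reserves +370B, deposits 0.
OMO purchase (from banks) 30 billion kronor: reserves +30B, deposits 0.
Totals: Δreserves = +217B, Δdeposits = −183B.
Δrequired reserves = 3% × −183B = −5.49B.
Δexcess reserves = Δreserves − Δrequired = +217B − (−5.49B) = +222.49 billion.

+222.49 billion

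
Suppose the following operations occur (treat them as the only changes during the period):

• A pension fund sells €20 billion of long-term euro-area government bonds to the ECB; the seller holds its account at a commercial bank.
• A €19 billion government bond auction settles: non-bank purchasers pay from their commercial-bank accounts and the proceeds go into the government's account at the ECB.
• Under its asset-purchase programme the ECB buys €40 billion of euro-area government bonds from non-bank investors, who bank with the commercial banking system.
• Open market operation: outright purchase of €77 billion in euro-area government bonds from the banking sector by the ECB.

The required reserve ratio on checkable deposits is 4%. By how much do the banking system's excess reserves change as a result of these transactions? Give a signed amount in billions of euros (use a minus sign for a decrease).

Asset purchase (from non-banks) €20 billion: reserves +€20B, deposits +€20B.
Government account inflow €19 billion: reserves −€19B, deposits −€19B.
Asset purchase (from non-banks) €40 billion: reserves +€40B, deposits +€40B.
OMO purchase (from banks) €77 billion: reserves +€77B, deposits 0.
Totals: Δreserves = +€118B, Δdeposits = +€41B.
Δrequired reserves = 4% × +€41B = +€1.64B.
Δexcess reserves = Δreserves − Δrequired = +€118B − (+€1.64B) = +€116.36 billion.

+€116.36 billion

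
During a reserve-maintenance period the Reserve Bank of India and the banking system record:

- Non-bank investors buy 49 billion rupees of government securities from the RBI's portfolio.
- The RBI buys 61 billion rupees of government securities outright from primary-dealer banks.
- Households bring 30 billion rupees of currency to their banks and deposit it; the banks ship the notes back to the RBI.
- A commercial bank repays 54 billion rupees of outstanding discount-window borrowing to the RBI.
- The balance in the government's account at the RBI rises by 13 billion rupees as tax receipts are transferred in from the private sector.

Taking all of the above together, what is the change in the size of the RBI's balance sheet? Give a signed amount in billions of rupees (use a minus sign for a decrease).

-42 billion

Asset sale (to non-banks) 49 billion rupees: an RBI asset is shed → −49B.
OMO purchase (from banks) 61 billion rupees: an RBI asset is acquired → +61B.
Currency deposit 30 billion rupees: only the composition of liabilities changes → 0.
Discount-window repayment 54 billion rupees: an RBI asset is shed → −54B.
Government account inflow 13 billion rupees: only the composition of liabilities changes → 0.
Net: −49 + 61 + 0 − 54 + 0 = -42 billion.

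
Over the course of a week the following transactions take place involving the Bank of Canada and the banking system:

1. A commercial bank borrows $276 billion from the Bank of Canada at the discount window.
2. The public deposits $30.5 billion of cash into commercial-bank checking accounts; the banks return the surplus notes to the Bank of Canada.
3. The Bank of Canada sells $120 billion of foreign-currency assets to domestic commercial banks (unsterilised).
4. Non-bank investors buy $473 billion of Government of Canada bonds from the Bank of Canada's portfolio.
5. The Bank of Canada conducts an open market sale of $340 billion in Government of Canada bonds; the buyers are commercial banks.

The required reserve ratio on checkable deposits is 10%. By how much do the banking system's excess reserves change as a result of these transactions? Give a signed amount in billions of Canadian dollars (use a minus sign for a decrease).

Discount-window loan $276 billion: reserves +$276B, deposits 0.
Currency deposit $30.5 billion: reserves +$30.5B, deposits +$30.5B.
FX sale $120 billion: reserves −$120B, deposits 0.
Asset sale (to non-banks) $473 billion: reserves −$473B, deposits −$473B.
OMO sale (to banks) $340 billion: reserves −$340B, deposits 0.
Totals: Δreserves = −$626.5B, Δdeposits = −$442.5B.
Δrequired reserves = 10% × −$442.5B = −$44.25B.
Δexcess reserves = Δreserves − Δrequired = −$626.5B − (−$44.25B) = -$582.25 billion.

-$582.25 billion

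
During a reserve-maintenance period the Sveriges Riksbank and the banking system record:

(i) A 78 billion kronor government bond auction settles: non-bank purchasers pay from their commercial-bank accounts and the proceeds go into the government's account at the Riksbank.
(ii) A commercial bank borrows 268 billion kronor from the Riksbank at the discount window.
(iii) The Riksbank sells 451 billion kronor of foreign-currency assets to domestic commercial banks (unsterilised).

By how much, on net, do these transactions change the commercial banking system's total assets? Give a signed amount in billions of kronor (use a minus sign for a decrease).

Riksbank balance sheet:
  Assets:      Loans to banks +268B, Foreign assets −451B
  Liabilities: Bank reserves −261B, Government deposits +78B
Commercial banking system:
  Assets:      Reserves at CB −261B, Foreign assets +451B
  Liabilities: Checkable deposits −78B, Borrowings from CB +268B
Change in total bank assets = +190 billion.

+190 billion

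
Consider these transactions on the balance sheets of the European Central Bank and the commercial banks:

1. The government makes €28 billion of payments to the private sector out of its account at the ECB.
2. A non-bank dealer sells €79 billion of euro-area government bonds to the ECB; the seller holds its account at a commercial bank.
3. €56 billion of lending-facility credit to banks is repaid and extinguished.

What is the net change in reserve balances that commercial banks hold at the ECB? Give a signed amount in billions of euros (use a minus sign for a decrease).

+€51 billion

Government spending €28 billion: government payments flow into bank reserve accounts → +€28B.
Asset purchase (from non-banks) €79 billion: the ECB pays by crediting reserve accounts → +€79B.
Discount-window repayment €56 billion: repayment is debited from reserves → −€56B.
Net: 28 + 79 − 56 = +€51 billion.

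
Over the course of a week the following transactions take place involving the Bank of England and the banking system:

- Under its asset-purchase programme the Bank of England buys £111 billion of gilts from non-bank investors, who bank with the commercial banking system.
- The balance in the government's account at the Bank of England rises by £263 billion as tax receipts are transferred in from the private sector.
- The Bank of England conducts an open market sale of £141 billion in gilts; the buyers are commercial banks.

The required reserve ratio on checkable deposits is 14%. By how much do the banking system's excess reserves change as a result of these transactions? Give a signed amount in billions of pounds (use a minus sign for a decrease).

Asset purchase (from non-banks) £111 billion: reserves +£111B, deposits +£111B.
Government account inflow £263 billion: reserves −£263B, deposits −£263B.
OMO sale (to banks) £141 billion: reserves −£141B, deposits 0.
Totals: Δreserves = −£293B, Δdeposits = −£152B.
Δrequired reserves = 14% × −£152B = −£21.28B.
Δexcess reserves = Δreserves − Δrequired = −£293B − (−£21.28B) = -£271.72 billion.

-£271.72 billion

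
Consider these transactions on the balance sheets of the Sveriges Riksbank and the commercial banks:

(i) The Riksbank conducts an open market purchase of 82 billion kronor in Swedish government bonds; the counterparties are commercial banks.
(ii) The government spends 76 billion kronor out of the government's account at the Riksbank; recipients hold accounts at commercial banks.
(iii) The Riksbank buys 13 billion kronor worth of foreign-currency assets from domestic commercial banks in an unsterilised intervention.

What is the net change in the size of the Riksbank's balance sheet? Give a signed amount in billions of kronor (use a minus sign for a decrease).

Riksbank balance sheet:
  Assets:      Securities +82B, Foreign assets +13B
  Liabilities: Bank reserves +171B, Government deposits −76B
Change in total Riksbank assets = +95 billion.

+95 billion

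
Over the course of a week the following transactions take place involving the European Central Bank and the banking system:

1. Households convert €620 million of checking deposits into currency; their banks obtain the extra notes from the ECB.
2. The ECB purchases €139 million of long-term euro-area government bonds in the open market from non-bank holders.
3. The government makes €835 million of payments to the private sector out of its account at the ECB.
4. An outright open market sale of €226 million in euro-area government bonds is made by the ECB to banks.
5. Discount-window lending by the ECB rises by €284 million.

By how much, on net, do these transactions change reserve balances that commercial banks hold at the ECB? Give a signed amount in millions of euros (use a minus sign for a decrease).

ECB balance sheet:
  Assets:      Securities −€87M, Loans to banks +€284M
  Liabilities: Bank reserves +€412M, Currency in circulation +€620M, Government deposits −€835M
Commercial banking system:
  Assets:      Reserves at CB +€412M, Securities +€226M
  Liabilities: Checkable deposits +€354M, Borrowings from CB +€284M
So the change in reserve balances that commercial banks hold at the ECB is +€412 million.

+€412 million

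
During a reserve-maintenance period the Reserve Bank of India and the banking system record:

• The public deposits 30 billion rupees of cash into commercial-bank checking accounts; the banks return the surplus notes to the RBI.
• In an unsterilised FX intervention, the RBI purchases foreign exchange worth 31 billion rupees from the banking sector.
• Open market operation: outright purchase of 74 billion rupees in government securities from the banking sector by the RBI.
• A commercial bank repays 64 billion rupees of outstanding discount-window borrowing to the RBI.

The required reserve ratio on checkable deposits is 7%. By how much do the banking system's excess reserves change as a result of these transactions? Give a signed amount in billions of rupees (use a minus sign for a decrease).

+68.9 billion

Currency deposit 30 billion rupees: reserves +30B, deposits +30B.
FX purchase 31 billion rupees: reserves +31B, deposits 0.
OMO purchase (from banks) 74 billion rupees: reserves +74B, deposits 0.
Discount-window repayment 64 billion rupees: reserves −64B, deposits 0.
Totals: Δreserves = +71B, Δdeposits = +30B.
Δrequired reserves = 7% × +30B = +2.1B.
Δexcess reserves = Δreserves − Δrequired = +71B − (+2.1B) = +68.9 billion.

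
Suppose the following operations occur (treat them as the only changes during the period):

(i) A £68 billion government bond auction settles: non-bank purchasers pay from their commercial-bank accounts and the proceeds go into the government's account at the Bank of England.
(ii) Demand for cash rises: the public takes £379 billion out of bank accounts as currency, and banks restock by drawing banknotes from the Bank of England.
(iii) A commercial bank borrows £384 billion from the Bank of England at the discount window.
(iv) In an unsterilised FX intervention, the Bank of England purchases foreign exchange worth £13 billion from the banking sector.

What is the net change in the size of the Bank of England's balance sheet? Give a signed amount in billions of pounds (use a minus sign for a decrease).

+£397 billion

Government account inflow £68 billion: only the composition of liabilities changes → 0.
Currency withdrawal £379 billion: only the composition of liabilities changes → 0.
Discount-window loan £384 billion: a Bank of England asset is acquired → +£384B.
FX purchase £13 billion: a Bank of England asset is acquired → +£13B.
Net: 0 + 0 + 384 + 13 = +£397 billion.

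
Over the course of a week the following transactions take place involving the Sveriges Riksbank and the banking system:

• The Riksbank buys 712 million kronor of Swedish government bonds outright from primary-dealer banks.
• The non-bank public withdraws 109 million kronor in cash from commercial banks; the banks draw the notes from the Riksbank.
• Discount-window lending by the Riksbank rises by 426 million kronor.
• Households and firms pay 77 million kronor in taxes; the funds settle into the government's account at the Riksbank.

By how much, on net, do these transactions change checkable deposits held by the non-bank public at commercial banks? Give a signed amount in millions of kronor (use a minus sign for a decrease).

Riksbank balance sheet:
  Assets:      Securities +712M, Loans to banks +426M
  Liabilities: Bank reserves +952M, Currency in circulation +109M, Government deposits +77M
Commercial banking system:
  Assets:      Reserves at CB +952M, Securities −712M
  Liabilities: Checkable deposits −186M, Borrowings from CB +426M
So the change in checkable deposits held by the non-bank public at commercial banks is -186 million.

-186 million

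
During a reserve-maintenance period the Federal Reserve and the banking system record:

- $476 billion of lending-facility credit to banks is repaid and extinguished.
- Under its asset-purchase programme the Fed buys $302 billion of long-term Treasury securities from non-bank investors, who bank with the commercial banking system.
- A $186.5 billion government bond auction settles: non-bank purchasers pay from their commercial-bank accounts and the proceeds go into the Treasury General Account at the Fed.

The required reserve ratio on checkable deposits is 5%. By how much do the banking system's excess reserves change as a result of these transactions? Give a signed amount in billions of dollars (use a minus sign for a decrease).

-$366.275 billion

Discount-window repayment $476 billion: reserves −$476B, deposits 0.
Asset purchase (from non-banks) $302 billion: reserves +$302B, deposits +$302B.
Government account inflow $186.5 billion: reserves −$186.5B, deposits −$186.5B.
Totals: Δreserves = −$360.5B, Δdeposits = +$115.5B.
Δrequired reserves = 5% × +$115.5B = +$5.775B.
Δexcess reserves = Δreserves − Δrequired = −$360.5B − (+$5.775B) = -$366.275 billion.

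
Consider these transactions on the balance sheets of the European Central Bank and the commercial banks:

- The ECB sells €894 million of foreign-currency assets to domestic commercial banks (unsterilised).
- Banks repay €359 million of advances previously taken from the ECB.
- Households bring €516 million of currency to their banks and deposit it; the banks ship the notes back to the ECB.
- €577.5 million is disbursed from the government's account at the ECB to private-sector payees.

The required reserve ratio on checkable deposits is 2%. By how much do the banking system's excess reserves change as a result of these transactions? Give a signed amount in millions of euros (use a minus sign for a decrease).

-€181.37 million

FX sale €894 million: reserves −€894M, deposits 0.
Discount-window repayment €359 million: reserves −€359M, deposits 0.
Currency deposit €516 million: reserves +€516M, deposits +€516M.
Government spending €577.5 million: reserves +€577.5M, deposits +€577.5M.
Totals: Δreserves = −€159.5M, Δdeposits = +€1093.5M.
Δrequired reserves = 2% × +€1093.5M = +€21.87M.
Δexcess reserves = Δreserves − Δrequired = −€159.5M − (+€21.87M) = -€181.37 million.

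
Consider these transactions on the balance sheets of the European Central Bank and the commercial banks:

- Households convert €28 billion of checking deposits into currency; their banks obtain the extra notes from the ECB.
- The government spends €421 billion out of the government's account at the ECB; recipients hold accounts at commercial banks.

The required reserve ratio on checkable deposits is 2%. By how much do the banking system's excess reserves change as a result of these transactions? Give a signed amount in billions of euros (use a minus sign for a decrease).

+€385.14 billion

Currency withdrawal €28 billion: reserves −€28B, deposits −€28B.
Government spending €421 billion: reserves +€421B, deposits +€421B.
Totals: Δreserves = +€393B, Δdeposits = +€393B.
Δrequired reserves = 2% × +€393B = +€7.86B.
Δexcess reserves = Δreserves − Δrequired = +€393B − (+€7.86B) = +€385.14 billion.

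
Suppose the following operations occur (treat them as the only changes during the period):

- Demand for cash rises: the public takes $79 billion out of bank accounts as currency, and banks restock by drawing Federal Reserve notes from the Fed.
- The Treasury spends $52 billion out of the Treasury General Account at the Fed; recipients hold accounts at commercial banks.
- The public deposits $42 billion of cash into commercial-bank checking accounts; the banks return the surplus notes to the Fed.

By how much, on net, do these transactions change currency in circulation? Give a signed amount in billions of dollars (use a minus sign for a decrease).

+$37 billion

Currency withdrawal $79 billion: notes leave the central bank → +$79B.
Government spending $52 billion: no currency enters or leaves circulation → 0.
Currency deposit $42 billion: notes return to the central bank → −$42B.
Net: 79 + 0 − 42 = +$37 billion.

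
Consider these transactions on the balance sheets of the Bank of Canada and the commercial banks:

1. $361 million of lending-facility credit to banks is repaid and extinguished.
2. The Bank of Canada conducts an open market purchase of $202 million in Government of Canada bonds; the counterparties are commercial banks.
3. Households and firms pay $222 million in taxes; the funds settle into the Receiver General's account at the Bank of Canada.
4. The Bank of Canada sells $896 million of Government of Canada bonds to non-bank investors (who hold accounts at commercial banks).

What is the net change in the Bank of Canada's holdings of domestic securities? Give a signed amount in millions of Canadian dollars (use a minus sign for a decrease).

Discount-window repayment $361 million: the Bank of Canada's securities portfolio is untouched → 0.
OMO purchase (from banks) $202 million: securities added to the Bank of Canada's portfolio → +$202M.
Government account inflow $222 million: the Bank of Canada's securities portfolio is untouched → 0.
Asset sale (to non-banks) $896 million: securities removed from the Bank of Canada's portfolio → −$896M.
Net: 0 + 202 + 0 − 896 = -$694 million.

-$694 million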